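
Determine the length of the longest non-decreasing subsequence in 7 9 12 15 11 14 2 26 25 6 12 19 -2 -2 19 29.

7

Let dp[i] be the longest non-decreasing subsequence ending at position i. Then dp = [1, 2, 3, 4, 3, 4, 1, 5, 5, 2, 4, 5, 1, 2, 6, 7].
The maximum is 7; one witness is 7, 9, 12, 15, 19, 19, 29 at positions 1,2,3,4,12,15,16.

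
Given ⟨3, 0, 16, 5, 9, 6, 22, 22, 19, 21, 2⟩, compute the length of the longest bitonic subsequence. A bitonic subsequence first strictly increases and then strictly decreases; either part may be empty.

Let inc[i] be the LIS ending at i and dec[i] the longest strictly decreasing subsequence starting at i. inc = [1, 1, 2, 2, 3, 3, 4, 4, 4, 5, 2], dec = [2, 1, 4, 2, 3, 2, 3, 3, 2, 2, 1].
max_i inc[i]+dec[i]−1 = 6, with one witness 3, 5, 9, 22, 21, 2.

6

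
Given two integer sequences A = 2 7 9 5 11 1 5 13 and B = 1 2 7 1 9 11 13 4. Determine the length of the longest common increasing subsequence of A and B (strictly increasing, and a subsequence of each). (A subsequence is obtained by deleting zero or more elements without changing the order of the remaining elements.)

A longest common strictly increasing subsequence is 2, 7, 9, 11, 13 (length 5); it appears in order in both A and B, and no longer such subsequence exists.

5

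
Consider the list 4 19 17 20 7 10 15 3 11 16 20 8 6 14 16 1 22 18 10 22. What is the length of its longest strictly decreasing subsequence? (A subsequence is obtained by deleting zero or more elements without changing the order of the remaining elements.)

Let dp[i] be the longest decreasing subsequence ending at position i. Then dp = [1, 1, 2, 1, 3, 3, 3, 4, 4, 3, 1, 5, 6, 4, 3, 7, 1, 2, 5, 1].
The maximum is 7; one witness is 19, 17, 15, 11, 8, 6, 1 at positions 2,3,7,9,12,13,16.

7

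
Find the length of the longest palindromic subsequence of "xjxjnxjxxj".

7

One longest palindromic subsequence is jxxjxxj (positions 2,3,6,7,8,9,10); it reads the same forward and backward, and the interval DP gives dp[1][10] = 7.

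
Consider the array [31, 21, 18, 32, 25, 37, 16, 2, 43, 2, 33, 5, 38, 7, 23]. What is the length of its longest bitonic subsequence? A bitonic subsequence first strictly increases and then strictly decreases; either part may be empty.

One longest bitonic subsequence is 31, 32, 37, 43, 38, 23 (positions 1,4,6,9,13,15): it rises to 43 then falls. Length 6 is optimal.

6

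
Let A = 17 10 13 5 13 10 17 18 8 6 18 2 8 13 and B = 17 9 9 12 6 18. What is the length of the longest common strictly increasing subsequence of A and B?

2

A longest common strictly increasing subsequence is 17, 18 (length 2); it appears in order in both A and B, and no longer such subsequence exists.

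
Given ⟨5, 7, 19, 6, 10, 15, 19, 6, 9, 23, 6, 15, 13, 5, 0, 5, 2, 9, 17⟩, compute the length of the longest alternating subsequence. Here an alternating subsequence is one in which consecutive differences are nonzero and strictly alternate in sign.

12

Track the best alternating length ending on an up-step vs a down-step at each position: up/down = 1/1, 2/1, 2/1, 2/3, 4/3, 4/3, 4/1, 2/5, 6/5, 6/1, 2/7, 8/7, 8/9, 1/9, 1/9, 10/9, 10/11, 12/9, 12/7.
The maximum over both is 12; one such subsequence is 5, 7, 6, 10, 6, 9, 6, 15, 0, 5, 2, 9.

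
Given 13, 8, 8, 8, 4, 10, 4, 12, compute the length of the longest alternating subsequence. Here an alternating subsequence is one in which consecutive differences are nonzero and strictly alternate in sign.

5

A longest alternating subsequence is 13, 8, 10, 4, 12 (positions 1,2,6,7,8); its 4 consecutive differences strictly alternate in sign, and length 5 is optimal.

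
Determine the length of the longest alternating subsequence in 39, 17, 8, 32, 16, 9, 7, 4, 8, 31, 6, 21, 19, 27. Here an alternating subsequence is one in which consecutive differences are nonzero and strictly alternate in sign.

9

Track the best alternating length ending on an up-step vs a down-step at each position: up/down = 1/1, 1/2, 1/2, 3/2, 3/4, 3/4, 1/4, 1/4, 5/4, 5/4, 5/6, 7/6, 7/8, 9/6.
The maximum over both is 9; one such subsequence is 39, 17, 32, 7, 8, 6, 21, 19, 27.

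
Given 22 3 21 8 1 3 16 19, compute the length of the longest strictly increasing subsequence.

Let dp[i] be the longest increasing subsequence ending at position i. Then dp = [1, 1, 2, 2, 1, 2, 3, 4].
The maximum is 4; one witness is 3, 8, 16, 19 at positions 2,4,7,8.

4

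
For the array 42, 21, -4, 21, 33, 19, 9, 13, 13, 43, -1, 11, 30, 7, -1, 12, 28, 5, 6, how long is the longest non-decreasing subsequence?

Let dp[i] be the longest non-decreasing subsequence ending at position i. Then dp = [1, 1, 1, 2, 3, 2, 2, 3, 4, 5, 2, 3, 5, 3, 3, 4, 5, 4, 5].
The maximum is 5; one witness is -4, 9, 13, 13, 43 at positions 3,7,8,9,10.

5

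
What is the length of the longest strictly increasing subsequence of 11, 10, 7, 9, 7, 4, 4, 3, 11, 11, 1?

Let dp[i] be the longest increasing subsequence ending at position i. Then dp = [1, 1, 1, 2, 1, 1, 1, 1, 3, 3, 1].
The maximum is 3; one witness is 7, 9, 11 at positions 3,4,9.

3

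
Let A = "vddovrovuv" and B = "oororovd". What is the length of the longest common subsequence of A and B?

4

A longest common subsequence is orov (length 4); the LCS DP confirms no longer common subsequence exists.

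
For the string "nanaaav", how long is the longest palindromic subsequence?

One longest palindromic subsequence is aaaa (positions 2,4,5,6); it reads the same forward and backward, and the interval DP gives dp[1][7] = 4.

4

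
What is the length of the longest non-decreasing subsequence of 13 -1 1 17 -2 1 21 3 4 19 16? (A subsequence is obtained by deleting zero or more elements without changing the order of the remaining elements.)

Let dp[i] be the longest non-decreasing subsequence ending at position i. Then dp = [1, 1, 2, 3, 1, 3, 4, 4, 5, 6, 6].
The maximum is 6; one witness is -1, 1, 1, 3, 4, 19 at positions 2,3,6,8,9,10.

6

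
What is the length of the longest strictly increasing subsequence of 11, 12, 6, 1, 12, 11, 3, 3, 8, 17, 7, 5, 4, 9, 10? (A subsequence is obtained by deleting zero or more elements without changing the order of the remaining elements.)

Scanning left to right, the best length ending at each element is: 11→1, 12→2, 6→1, 1→1, 12→2, 11→2, 3→2, 3→2, 8→3, 17→4, 7→3, 5→3, 4→3, 9→4, 10→5.
So the longest increasing subsequence has length 5, e.g. 1, 3, 8, 9, 10.

5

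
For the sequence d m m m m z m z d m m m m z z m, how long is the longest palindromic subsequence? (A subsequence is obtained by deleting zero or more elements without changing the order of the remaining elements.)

11

Using dp[i][j] = 2 + dp[i+1][j−1] if the ends match, else max(dp[i+1][j], dp[i][j−1]):
dp[1][16] = 11. A witness is mmmmmdmmmmm at positions 2,3,4,5,7,9,10,11,12,13,16.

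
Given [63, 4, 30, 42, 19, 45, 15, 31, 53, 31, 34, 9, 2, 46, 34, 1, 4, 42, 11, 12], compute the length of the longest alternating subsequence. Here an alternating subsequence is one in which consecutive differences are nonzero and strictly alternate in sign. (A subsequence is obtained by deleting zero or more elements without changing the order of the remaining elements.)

Track the best alternating length ending on an up-step vs a down-step at each position: up/down = 1/1, 1/2, 3/2, 3/2, 3/4, 5/2, 3/6, 7/6, 7/2, 7/8, 9/8, 3/10, 1/10, 11/8, 11/12, 1/12, 13/12, 13/12, 13/14, 15/14.
The maximum over both is 15; one such subsequence is 63, 4, 30, 19, 45, 15, 53, 31, 34, 9, 46, 34, 42, 11, 12.

15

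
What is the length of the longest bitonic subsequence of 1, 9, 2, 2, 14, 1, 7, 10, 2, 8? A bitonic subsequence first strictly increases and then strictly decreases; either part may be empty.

Let inc[i] be the LIS ending at i and dec[i] the longest strictly decreasing subsequence starting at i. inc = [1, 2, 2, 2, 3, 1, 3, 4, 2, 4], dec = [1, 3, 2, 2, 3, 1, 2, 2, 1, 1].
max_i inc[i]+dec[i]−1 = 5, with one witness 1, 9, 14, 10, 8.

5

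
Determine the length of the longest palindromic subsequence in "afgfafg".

Using dp[i][j] = 2 + dp[i+1][j−1] if the ends match, else max(dp[i+1][j], dp[i][j−1]):
dp[1][7] = 5. A witness is gfafg at positions 3,4,5,6,7.

5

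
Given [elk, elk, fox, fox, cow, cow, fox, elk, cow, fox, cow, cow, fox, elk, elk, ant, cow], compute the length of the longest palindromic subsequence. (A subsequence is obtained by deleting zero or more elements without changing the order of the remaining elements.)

One longest palindromic subsequence is elk elk fox cow cow fox cow fox cow cow fox elk elk (positions 1,2,3,5,6,7,9,10,11,12,13,14,15); it reads the same forward and backward, and the interval DP gives dp[1][17] = 13.

13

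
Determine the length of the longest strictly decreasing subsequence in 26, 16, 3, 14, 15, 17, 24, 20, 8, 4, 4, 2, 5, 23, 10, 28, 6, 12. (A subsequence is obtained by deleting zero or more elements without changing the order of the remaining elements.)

Let dp[i] be the longest decreasing subsequence ending at position i. Then dp = [1, 2, 3, 3, 3, 2, 2, 3, 4, 5, 5, 6, 5, 3, 4, 1, 5, 4].
The maximum is 6; one witness is 26, 16, 14, 8, 4, 2 at positions 1,2,4,9,10,12.

6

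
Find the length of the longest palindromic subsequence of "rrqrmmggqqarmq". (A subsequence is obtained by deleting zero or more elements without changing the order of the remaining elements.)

One longest palindromic subsequence is qmqqmq (positions 3,5,9,10,13,14); it reads the same forward and backward, and the interval DP gives dp[1][14] = 6.

6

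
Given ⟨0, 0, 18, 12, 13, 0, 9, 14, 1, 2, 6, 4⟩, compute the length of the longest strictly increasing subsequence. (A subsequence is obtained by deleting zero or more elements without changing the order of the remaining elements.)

4

One longest increasing subsequence is 0, 12, 13, 14 (positions 1,4,5,8), of length 4; no longer one exists.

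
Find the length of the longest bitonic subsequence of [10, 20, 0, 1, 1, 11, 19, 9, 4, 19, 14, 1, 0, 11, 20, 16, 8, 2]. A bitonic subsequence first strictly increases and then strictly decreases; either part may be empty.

8

Let inc[i] be the LIS ending at i and dec[i] the longest strictly decreasing subsequence starting at i. inc = [1, 2, 1, 2, 2, 3, 4, 3, 3, 4, 4, 2, 1, 4, 5, 5, 4, 3], dec = [5, 6, 1, 2, 2, 5, 5, 4, 3, 5, 4, 2, 1, 3, 4, 3, 2, 1].
max_i inc[i]+dec[i]−1 = 8, with one witness 0, 1, 11, 19, 14, 11, 8, 2.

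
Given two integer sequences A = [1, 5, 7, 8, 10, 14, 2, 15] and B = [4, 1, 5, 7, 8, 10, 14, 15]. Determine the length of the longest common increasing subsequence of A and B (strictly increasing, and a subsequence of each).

7

For each value that appears in both, track the longest common increasing run ending there.
The best achievable length is 7; one witness is 1, 5, 7, 8, 10, 14, 15 (A-positions 1,2,3,4,5,6,8, B-positions 2,3,4,5,6,7,8).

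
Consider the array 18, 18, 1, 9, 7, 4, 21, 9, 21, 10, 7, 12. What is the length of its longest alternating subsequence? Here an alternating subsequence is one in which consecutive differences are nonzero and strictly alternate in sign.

Track the best alternating length ending on an up-step vs a down-step at each position: up/down = 1/1, 1/1, 1/2, 3/2, 3/4, 3/4, 5/1, 5/6, 7/1, 7/8, 5/8, 9/8.
The maximum over both is 9; one such subsequence is 18, 1, 9, 7, 21, 9, 21, 10, 12.

9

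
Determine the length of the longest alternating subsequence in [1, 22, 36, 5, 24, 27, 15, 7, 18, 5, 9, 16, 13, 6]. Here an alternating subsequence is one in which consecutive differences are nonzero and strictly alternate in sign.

A longest alternating subsequence is 1, 22, 5, 24, 15, 18, 5, 16, 13 (positions 1,2,4,5,7,9,10,12,13); its 8 consecutive differences strictly alternate in sign, and length 9 is optimal.

9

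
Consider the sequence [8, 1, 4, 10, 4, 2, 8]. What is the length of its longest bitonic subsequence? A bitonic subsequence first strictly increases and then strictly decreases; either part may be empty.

5

Let inc[i] be the LIS ending at i and dec[i] the longest strictly decreasing subsequence starting at i. inc = [1, 1, 2, 3, 2, 2, 3], dec = [3, 1, 2, 3, 2, 1, 1].
max_i inc[i]+dec[i]−1 = 5, with one witness 1, 4, 10, 4, 2.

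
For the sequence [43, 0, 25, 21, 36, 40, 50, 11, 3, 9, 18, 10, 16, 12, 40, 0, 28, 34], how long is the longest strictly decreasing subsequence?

Let dp[i] be the longest decreasing subsequence ending at position i. Then dp = [1, 2, 2, 3, 2, 2, 1, 4, 5, 5, 4, 5, 5, 6, 2, 7, 3, 3].
The maximum is 7; one witness is 43, 25, 21, 18, 16, 12, 0 at positions 1,3,4,11,13,14,16.

7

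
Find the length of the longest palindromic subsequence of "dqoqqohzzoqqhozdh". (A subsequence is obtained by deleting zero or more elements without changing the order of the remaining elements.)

One longest palindromic subsequence is doqqozzoqqod (positions 1,3,4,5,6,8,9,10,11,12,14,16); it reads the same forward and backward, and the interval DP gives dp[1][17] = 12.

12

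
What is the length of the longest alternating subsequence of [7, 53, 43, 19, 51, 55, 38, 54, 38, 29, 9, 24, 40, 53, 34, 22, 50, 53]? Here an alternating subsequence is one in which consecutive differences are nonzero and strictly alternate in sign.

Track the best alternating length ending on an up-step vs a down-step at each position: up/down = 1/1, 2/1, 2/3, 2/3, 4/3, 4/1, 4/5, 6/5, 4/7, 4/7, 2/7, 8/7, 8/7, 8/7, 8/9, 8/9, 10/9, 10/7.
The maximum over both is 10; one such subsequence is 7, 53, 43, 51, 38, 54, 38, 40, 34, 50.

10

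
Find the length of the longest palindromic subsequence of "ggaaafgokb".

5

One longest palindromic subsequence is gaaag (positions 2,3,4,5,7); it reads the same forward and backward, and the interval DP gives dp[1][10] = 5.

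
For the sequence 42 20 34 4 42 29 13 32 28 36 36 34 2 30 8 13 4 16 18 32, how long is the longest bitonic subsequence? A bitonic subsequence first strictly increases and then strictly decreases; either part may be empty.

One longest bitonic subsequence is 20, 34, 42, 36, 34, 30, 13, 4 (positions 2,3,5,11,12,14,16,17): it rises to 42 then falls. Length 8 is optimal.

8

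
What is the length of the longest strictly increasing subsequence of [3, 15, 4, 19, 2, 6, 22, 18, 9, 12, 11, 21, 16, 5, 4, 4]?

6

Let dp[i] be the longest increasing subsequence ending at position i. Then dp = [1, 2, 2, 3, 1, 3, 4, 4, 4, 5, 5, 6, 6, 3, 2, 2].
The maximum is 6; one witness is 3, 4, 6, 9, 12, 21 at positions 1,3,6,9,10,12.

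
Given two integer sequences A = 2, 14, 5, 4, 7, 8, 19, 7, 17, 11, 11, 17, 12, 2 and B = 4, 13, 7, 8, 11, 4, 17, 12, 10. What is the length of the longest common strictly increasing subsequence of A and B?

5

A longest common strictly increasing subsequence is 4, 7, 8, 11, 17 (length 5); it appears in order in both A and B, and no longer such subsequence exists.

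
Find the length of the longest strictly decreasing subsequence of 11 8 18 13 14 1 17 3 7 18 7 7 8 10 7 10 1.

One longest decreasing subsequence is 18, 13, 8, 7, 1 (positions 3,4,13,15,17), of length 5; no longer one exists.

5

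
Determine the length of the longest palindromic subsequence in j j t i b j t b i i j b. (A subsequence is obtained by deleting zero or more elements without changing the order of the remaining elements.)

One longest palindromic subsequence is jibtbij (positions 2,4,5,7,8,10,11); it reads the same forward and backward, and the interval DP gives dp[1][12] = 7.

7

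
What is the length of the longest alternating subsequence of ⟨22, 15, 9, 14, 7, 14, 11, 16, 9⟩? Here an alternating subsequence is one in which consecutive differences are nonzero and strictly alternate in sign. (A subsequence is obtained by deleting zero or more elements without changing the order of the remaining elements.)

A longest alternating subsequence is 22, 9, 14, 7, 14, 11, 16, 9 (positions 1,3,4,5,6,7,8,9); its 7 consecutive differences strictly alternate in sign, and length 8 is optimal.

8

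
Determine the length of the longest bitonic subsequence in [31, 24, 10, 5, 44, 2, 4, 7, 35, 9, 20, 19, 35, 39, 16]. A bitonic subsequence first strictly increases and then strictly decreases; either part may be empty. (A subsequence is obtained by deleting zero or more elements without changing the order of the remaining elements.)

One longest bitonic subsequence is 2, 4, 7, 9, 20, 35, 39, 16 (positions 6,7,8,10,11,13,14,15): it rises to 39 then falls. Length 8 is optimal.

8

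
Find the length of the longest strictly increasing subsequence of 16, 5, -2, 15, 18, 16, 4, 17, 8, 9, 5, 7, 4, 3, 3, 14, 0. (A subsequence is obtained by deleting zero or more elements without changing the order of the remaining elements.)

5

One longest increasing subsequence is -2, 4, 8, 9, 14 (positions 3,7,9,10,16), of length 5; no longer one exists.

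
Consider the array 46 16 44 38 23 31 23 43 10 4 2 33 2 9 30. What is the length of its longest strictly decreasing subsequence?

8

One longest decreasing subsequence is 46, 44, 38, 31, 23, 10, 4, 2 (positions 1,3,4,6,7,9,10,11), of length 8; no longer one exists.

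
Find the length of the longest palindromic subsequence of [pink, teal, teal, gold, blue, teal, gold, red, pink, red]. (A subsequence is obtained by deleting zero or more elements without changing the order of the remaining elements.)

5

One longest palindromic subsequence is pink gold teal gold pink (positions 1,4,6,7,9); it reads the same forward and backward, and the interval DP gives dp[1][10] = 5.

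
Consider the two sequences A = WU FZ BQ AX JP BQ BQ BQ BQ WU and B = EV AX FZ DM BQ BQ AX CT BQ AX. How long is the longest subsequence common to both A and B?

A longest common subsequence is FZ, BQ, AX, BQ (length 4); the LCS DP confirms no longer common subsequence exists.

4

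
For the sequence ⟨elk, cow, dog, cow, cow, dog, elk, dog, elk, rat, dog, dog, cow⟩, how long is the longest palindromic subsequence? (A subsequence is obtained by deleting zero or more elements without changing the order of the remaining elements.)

Using dp[i][j] = 2 + dp[i+1][j−1] if the ends match, else max(dp[i+1][j], dp[i][j−1]):
dp[1][13] = 9. A witness is cow dog dog elk dog elk dog dog cow at positions 2,3,6,7,8,9,11,12,13.

9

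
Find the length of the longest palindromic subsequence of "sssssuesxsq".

Using dp[i][j] = 2 + dp[i+1][j−1] if the ends match, else max(dp[i+1][j], dp[i][j−1]):
dp[1][11] = 7. A witness is sssssss at positions 1,2,3,4,5,8,10.

7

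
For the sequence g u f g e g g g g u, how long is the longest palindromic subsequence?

Using dp[i][j] = 2 + dp[i+1][j−1] if the ends match, else max(dp[i+1][j], dp[i][j−1]):
dp[1][10] = 7. A witness is ugggggu at positions 2,4,6,7,8,9,10.

7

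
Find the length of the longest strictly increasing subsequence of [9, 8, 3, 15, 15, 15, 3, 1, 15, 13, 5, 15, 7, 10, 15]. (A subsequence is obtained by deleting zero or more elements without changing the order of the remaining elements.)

5

Let dp[i] be the longest increasing subsequence ending at position i. Then dp = [1, 1, 1, 2, 2, 2, 1, 1, 2, 2, 2, 3, 3, 4, 5].
The maximum is 5; one witness is 3, 5, 7, 10, 15 at positions 3,11,13,14,15.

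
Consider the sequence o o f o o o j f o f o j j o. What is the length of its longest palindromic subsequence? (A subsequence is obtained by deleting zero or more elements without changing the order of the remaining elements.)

10

One longest palindromic subsequence is oofoooofoo (positions 1,2,3,4,5,6,9,10,11,14); it reads the same forward and backward, and the interval DP gives dp[1][14] = 10.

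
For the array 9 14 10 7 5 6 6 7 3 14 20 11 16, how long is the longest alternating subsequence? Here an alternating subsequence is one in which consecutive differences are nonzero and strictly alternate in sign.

8

Track the best alternating length ending on an up-step vs a down-step at each position: up/down = 1/1, 2/1, 2/3, 1/3, 1/3, 4/3, 4/3, 4/3, 1/5, 6/1, 6/1, 6/7, 8/7.
The maximum over both is 8; one such subsequence is 9, 14, 5, 6, 3, 14, 11, 16.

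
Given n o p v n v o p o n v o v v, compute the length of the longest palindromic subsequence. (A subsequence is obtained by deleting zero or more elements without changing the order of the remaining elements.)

One longest palindromic subsequence is ovnoponvo (positions 2,4,5,7,8,9,10,11,12); it reads the same forward and backward, and the interval DP gives dp[1][14] = 9.

9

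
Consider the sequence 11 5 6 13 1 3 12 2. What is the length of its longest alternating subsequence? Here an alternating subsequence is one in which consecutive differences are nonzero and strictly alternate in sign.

Track the best alternating length ending on an up-step vs a down-step at each position: up/down = 1/1, 1/2, 3/2, 3/1, 1/4, 5/4, 5/4, 5/6.
The maximum over both is 6; one such subsequence is 11, 5, 6, 1, 3, 2.

6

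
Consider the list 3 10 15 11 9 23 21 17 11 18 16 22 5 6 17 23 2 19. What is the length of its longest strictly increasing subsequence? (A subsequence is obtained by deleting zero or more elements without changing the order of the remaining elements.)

One longest increasing subsequence is 3, 10, 15, 17, 18, 22, 23 (positions 1,2,3,8,10,12,16), of length 7; no longer one exists.

7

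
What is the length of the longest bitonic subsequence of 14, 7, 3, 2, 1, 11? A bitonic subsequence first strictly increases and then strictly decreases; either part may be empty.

Let inc[i] be the LIS ending at i and dec[i] the longest strictly decreasing subsequence starting at i. inc = [1, 1, 1, 1, 1, 2], dec = [5, 4, 3, 2, 1, 1].
max_i inc[i]+dec[i]−1 = 5, with one witness 14, 7, 3, 2, 1.

5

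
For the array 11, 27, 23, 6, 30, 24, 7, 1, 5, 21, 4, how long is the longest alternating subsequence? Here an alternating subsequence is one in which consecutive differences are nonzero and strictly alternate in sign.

7

Track the best alternating length ending on an up-step vs a down-step at each position: up/down = 1/1, 2/1, 2/3, 1/3, 4/1, 4/5, 4/5, 1/5, 6/5, 6/5, 6/7.
The maximum over both is 7; one such subsequence is 11, 27, 23, 30, 1, 5, 4.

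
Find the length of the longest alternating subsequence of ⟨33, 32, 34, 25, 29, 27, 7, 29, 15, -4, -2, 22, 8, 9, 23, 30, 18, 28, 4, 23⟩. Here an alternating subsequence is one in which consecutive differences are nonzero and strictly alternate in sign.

Track the best alternating length ending on an up-step vs a down-step at each position: up/down = 1/1, 1/2, 3/1, 1/4, 5/4, 5/6, 1/6, 7/4, 7/8, 1/8, 9/8, 9/8, 9/10, 11/10, 11/8, 11/4, 11/12, 13/12, 9/14, 15/14.
The maximum over both is 15; one such subsequence is 33, 32, 34, 25, 29, 27, 29, 15, 22, 8, 23, 18, 28, 4, 23.

15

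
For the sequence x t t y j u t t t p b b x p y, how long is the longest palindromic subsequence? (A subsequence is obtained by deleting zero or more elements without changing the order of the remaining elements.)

Using dp[i][j] = 2 + dp[i+1][j−1] if the ends match, else max(dp[i+1][j], dp[i][j−1]):
dp[1][15] = 7. A witness is xtttttx at positions 1,2,3,7,8,9,13.

7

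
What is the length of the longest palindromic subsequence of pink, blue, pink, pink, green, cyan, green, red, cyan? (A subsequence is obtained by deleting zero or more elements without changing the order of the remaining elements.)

Using dp[i][j] = 2 + dp[i+1][j−1] if the ends match, else max(dp[i+1][j], dp[i][j−1]):
dp[1][9] = 3. A witness is cyan red cyan at positions 6,8,9.

3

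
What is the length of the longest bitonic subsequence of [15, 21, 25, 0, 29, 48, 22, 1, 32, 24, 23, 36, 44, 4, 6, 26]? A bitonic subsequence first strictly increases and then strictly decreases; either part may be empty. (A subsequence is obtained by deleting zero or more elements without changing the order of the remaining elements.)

One longest bitonic subsequence is 15, 21, 25, 29, 48, 32, 24, 23, 6 (positions 1,2,3,5,6,9,10,11,15): it rises to 48 then falls. Length 9 is optimal.

9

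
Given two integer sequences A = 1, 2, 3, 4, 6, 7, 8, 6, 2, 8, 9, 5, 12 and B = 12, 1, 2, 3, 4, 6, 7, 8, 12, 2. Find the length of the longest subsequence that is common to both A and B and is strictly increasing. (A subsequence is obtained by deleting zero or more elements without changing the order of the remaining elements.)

8

For each value that appears in both, track the longest common increasing run ending there.
The best achievable length is 8; one witness is 1, 2, 3, 4, 6, 7, 8, 12 (A-positions 1,2,3,4,5,6,7,13, B-positions 2,3,4,5,6,7,8,9).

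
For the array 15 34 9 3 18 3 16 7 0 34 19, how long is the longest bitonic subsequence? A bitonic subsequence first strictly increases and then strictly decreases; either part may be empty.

6

One longest bitonic subsequence is 15, 34, 18, 16, 7, 0 (positions 1,2,5,7,8,9): it rises to 34 then falls. Length 6 is optimal.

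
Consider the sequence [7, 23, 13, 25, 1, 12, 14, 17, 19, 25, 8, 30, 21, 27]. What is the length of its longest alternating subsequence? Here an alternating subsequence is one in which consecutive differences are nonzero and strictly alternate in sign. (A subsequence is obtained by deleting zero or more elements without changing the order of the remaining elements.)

10

Track the best alternating length ending on an up-step vs a down-step at each position: up/down = 1/1, 2/1, 2/3, 4/1, 1/5, 6/5, 6/5, 6/5, 6/5, 6/1, 6/7, 8/1, 8/9, 10/9.
The maximum over both is 10; one such subsequence is 7, 23, 13, 25, 1, 12, 8, 30, 21, 27.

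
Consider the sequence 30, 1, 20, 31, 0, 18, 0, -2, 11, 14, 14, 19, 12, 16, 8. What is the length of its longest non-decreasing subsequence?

6

Let dp[i] be the longest non-decreasing subsequence ending at position i. Then dp = [1, 1, 2, 3, 1, 2, 2, 1, 3, 4, 5, 6, 4, 6, 3].
The maximum is 6; one witness is 0, 0, 11, 14, 14, 19 at positions 5,7,9,10,11,12.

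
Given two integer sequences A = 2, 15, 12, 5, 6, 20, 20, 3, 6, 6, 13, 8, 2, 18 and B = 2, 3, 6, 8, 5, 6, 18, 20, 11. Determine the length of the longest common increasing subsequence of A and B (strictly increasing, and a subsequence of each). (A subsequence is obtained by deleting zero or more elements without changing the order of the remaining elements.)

For each value that appears in both, track the longest common increasing run ending there.
The best achievable length is 5; one witness is 2, 3, 6, 8, 18 (A-positions 1,8,9,12,14, B-positions 1,2,3,4,7).

5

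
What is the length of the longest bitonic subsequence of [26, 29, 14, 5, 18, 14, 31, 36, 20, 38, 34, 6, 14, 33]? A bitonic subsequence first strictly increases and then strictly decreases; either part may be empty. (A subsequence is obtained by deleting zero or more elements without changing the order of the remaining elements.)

One longest bitonic subsequence is 26, 29, 31, 36, 38, 34, 33 (positions 1,2,7,8,10,11,14): it rises to 38 then falls. Length 7 is optimal.

7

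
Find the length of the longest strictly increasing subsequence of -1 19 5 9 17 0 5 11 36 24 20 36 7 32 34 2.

Let dp[i] be the longest increasing subsequence ending at position i. Then dp = [1, 2, 2, 3, 4, 2, 3, 4, 5, 5, 5, 6, 4, 6, 7, 3].
The maximum is 7; one witness is -1, 5, 9, 17, 24, 32, 34 at positions 1,3,4,5,10,14,15.

7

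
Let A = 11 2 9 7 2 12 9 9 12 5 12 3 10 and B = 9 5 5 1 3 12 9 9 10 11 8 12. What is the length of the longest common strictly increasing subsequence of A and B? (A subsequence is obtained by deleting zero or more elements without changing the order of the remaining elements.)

2

For each value that appears in both, track the longest common increasing run ending there.
The best achievable length is 2; one witness is 9, 12 (A-positions 3,6, B-positions 1,6).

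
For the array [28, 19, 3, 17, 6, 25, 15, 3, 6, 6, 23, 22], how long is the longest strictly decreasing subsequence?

5

Let dp[i] be the longest decreasing subsequence ending at position i. Then dp = [1, 2, 3, 3, 4, 2, 4, 5, 5, 5, 3, 4].
The maximum is 5; one witness is 28, 19, 17, 6, 3 at positions 1,2,4,5,8.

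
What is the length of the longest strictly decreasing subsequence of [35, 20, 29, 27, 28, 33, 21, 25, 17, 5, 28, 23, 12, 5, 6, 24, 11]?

7

One longest decreasing subsequence is 35, 29, 27, 21, 17, 12, 5 (positions 1,3,4,7,9,13,14), of length 7; no longer one exists.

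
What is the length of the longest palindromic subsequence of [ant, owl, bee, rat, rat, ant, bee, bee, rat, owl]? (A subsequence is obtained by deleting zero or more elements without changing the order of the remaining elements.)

6

One longest palindromic subsequence is owl rat bee bee rat owl (positions 2,4,7,8,9,10); it reads the same forward and backward, and the interval DP gives dp[1][10] = 6.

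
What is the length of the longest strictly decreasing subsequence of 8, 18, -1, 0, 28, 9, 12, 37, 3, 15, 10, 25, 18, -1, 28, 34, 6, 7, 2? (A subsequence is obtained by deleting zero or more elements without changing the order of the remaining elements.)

5

Let dp[i] be the longest decreasing subsequence ending at position i. Then dp = [1, 1, 2, 2, 1, 2, 2, 1, 3, 2, 3, 2, 3, 4, 2, 2, 4, 4, 5].
The maximum is 5; one witness is 18, 12, 10, 6, 2 at positions 2,7,11,17,19.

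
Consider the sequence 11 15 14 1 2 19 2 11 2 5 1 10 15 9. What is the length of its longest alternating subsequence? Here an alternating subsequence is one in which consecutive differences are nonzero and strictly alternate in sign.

11

A longest alternating subsequence is 11, 15, 14, 19, 2, 11, 2, 5, 1, 10, 9 (positions 1,2,3,6,7,8,9,10,11,12,14); its 10 consecutive differences strictly alternate in sign, and length 11 is optimal.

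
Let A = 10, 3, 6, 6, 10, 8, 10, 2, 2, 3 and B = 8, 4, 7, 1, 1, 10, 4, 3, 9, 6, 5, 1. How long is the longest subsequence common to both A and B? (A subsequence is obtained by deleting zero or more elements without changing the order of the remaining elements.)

A longest common subsequence is 10, 3, 6 (length 3); the LCS DP confirms no longer common subsequence exists.

3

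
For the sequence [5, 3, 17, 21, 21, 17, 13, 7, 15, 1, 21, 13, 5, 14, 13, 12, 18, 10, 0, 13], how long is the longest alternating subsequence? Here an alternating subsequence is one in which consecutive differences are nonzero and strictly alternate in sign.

13

Track the best alternating length ending on an up-step vs a down-step at each position: up/down = 1/1, 1/2, 3/1, 3/1, 3/1, 3/4, 3/4, 3/4, 5/4, 1/6, 7/1, 7/8, 7/8, 9/8, 9/10, 9/10, 11/8, 9/12, 1/12, 13/12.
The maximum over both is 13; one such subsequence is 5, 3, 17, 13, 15, 1, 21, 13, 14, 13, 18, 10, 13.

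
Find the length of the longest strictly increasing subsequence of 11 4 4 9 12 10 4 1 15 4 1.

Let dp[i] be the longest increasing subsequence ending at position i. Then dp = [1, 1, 1, 2, 3, 3, 1, 1, 4, 2, 1].
The maximum is 4; one witness is 4, 9, 12, 15 at positions 2,4,5,9.

4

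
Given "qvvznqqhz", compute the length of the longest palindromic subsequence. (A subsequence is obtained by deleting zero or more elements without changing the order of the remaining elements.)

4

One longest palindromic subsequence is zqqz (positions 4,6,7,9); it reads the same forward and backward, and the interval DP gives dp[1][9] = 4.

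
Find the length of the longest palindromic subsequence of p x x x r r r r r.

5

Using dp[i][j] = 2 + dp[i+1][j−1] if the ends match, else max(dp[i+1][j], dp[i][j−1]):
dp[1][9] = 5. A witness is rrrrr at positions 5,6,7,8,9.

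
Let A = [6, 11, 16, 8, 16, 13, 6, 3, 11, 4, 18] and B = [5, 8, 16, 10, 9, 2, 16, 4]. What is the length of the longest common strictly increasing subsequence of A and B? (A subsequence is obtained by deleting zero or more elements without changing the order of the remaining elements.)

2

A longest common strictly increasing subsequence is 8, 16 (length 2); it appears in order in both A and B, and no longer such subsequence exists.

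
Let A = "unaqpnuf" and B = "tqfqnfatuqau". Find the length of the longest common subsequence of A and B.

Backtracking the LCS table gives one alignment: n (A2,B5) → a (A3,B7) → q (A4,B10) → u (A7,B12).
So the longest common subsequence has length 4.

4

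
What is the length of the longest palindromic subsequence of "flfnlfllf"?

Using dp[i][j] = 2 + dp[i+1][j−1] if the ends match, else max(dp[i+1][j], dp[i][j−1]):
dp[1][9] = 7. A witness is fllfllf at positions 1,2,5,6,7,8,9.

7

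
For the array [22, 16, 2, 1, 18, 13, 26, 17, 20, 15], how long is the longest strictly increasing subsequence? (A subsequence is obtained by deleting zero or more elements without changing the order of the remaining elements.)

Let dp[i] be the longest increasing subsequence ending at position i. Then dp = [1, 1, 1, 1, 2, 2, 3, 3, 4, 3].
The maximum is 4; one witness is 2, 13, 17, 20 at positions 3,6,8,9.

4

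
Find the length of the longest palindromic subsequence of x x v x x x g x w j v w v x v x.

Using dp[i][j] = 2 + dp[i+1][j−1] if the ends match, else max(dp[i+1][j], dp[i][j−1]):
dp[1][16] = 10. A witness is xxvxxxxvxx at positions 1,2,3,4,5,6,8,13,14,16.

10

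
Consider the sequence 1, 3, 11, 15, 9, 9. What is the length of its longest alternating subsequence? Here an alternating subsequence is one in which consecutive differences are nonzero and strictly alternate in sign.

3

Track the best alternating length ending on an up-step vs a down-step at each position: up/down = 1/1, 2/1, 2/1, 2/1, 2/3, 2/3.
The maximum over both is 3; one such subsequence is 1, 11, 9.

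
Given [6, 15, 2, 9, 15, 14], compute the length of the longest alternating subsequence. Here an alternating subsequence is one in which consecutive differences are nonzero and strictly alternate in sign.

5

A longest alternating subsequence is 6, 15, 2, 15, 14 (positions 1,2,3,5,6); its 4 consecutive differences strictly alternate in sign, and length 5 is optimal.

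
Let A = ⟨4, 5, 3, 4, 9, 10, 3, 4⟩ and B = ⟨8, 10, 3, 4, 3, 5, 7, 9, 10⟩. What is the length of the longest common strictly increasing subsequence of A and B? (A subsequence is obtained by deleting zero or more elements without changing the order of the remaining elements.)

4

For each value that appears in both, track the longest common increasing run ending there.
The best achievable length is 4; one witness is 3, 4, 9, 10 (A-positions 3,4,5,6, B-positions 3,4,8,9).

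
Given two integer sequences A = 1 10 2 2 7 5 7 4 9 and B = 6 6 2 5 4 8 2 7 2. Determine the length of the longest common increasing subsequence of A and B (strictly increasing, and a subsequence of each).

3

For each value that appears in both, track the longest common increasing run ending there.
The best achievable length is 3; one witness is 2, 5, 7 (A-positions 3,6,7, B-positions 3,4,8).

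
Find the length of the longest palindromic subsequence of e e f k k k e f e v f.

Using dp[i][j] = 2 + dp[i+1][j−1] if the ends match, else max(dp[i+1][j], dp[i][j−1]):
dp[1][11] = 7. A witness is efkkkfe at positions 2,3,4,5,6,8,9.

7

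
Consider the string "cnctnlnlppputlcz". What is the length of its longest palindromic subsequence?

7

One longest palindromic subsequence is clppplc (positions 3,6,9,10,11,14,15); it reads the same forward and backward, and the interval DP gives dp[1][16] = 7.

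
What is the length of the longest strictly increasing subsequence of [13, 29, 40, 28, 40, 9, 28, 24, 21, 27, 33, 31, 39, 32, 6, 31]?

Let dp[i] be the longest increasing subsequence ending at position i. Then dp = [1, 2, 3, 2, 3, 1, 2, 2, 2, 3, 4, 4, 5, 5, 1, 4].
The maximum is 5; one witness is 13, 24, 27, 33, 39 at positions 1,8,10,11,13.

5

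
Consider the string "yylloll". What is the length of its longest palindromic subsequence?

Using dp[i][j] = 2 + dp[i+1][j−1] if the ends match, else max(dp[i+1][j], dp[i][j−1]):
dp[1][7] = 5. A witness is lloll at positions 3,4,5,6,7.

5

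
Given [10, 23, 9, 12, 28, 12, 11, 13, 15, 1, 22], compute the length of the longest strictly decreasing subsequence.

One longest decreasing subsequence is 23, 12, 11, 1 (positions 2,4,7,10), of length 4; no longer one exists.

4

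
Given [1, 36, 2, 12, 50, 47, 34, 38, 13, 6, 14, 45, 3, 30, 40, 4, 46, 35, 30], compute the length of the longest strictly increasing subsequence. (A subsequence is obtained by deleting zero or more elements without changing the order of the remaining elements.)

8

Let dp[i] be the longest increasing subsequence ending at position i. Then dp = [1, 2, 2, 3, 4, 4, 4, 5, 4, 3, 5, 6, 3, 6, 7, 4, 8, 7, 6].
The maximum is 8; one witness is 1, 2, 12, 13, 14, 30, 40, 46 at positions 1,3,4,9,11,14,15,17.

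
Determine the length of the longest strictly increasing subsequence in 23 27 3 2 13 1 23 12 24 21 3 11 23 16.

4

One longest increasing subsequence is 3, 13, 23, 24 (positions 3,5,7,9), of length 4; no longer one exists.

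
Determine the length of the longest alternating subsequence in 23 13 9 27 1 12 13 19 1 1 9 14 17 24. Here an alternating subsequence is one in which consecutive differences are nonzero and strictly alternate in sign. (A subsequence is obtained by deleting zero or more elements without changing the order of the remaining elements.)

7

A longest alternating subsequence is 23, 13, 27, 1, 12, 1, 9 (positions 1,2,4,5,6,9,11); its 6 consecutive differences strictly alternate in sign, and length 7 is optimal.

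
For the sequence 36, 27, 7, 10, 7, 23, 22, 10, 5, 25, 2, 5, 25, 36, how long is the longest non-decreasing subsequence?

Scanning left to right, the best length ending at each element is: 36→1, 27→1, 7→1, 10→2, 7→2, 23→3, 22→3, 10→3, 5→1, 25→4, 2→1, 5→2, 25→5, 36→6.
So the longest non-decreasing subsequence has length 6, e.g. 7, 10, 23, 25, 25, 36.

6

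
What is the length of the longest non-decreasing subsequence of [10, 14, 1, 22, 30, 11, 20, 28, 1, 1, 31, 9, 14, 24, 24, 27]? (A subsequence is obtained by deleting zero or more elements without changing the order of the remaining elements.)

Scanning left to right, the best length ending at each element is: 10→1, 14→2, 1→1, 22→3, 30→4, 11→2, 20→3, 28→4, 1→2, 1→3, 31→5, 9→4, 14→5, 24→6, 24→7, 27→8.
So the longest non-decreasing subsequence has length 8, e.g. 1, 1, 1, 9, 14, 24, 24, 27.

8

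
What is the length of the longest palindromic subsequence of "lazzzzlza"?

7

One longest palindromic subsequence is azzzzza (positions 2,3,4,5,6,8,9); it reads the same forward and backward, and the interval DP gives dp[1][9] = 7.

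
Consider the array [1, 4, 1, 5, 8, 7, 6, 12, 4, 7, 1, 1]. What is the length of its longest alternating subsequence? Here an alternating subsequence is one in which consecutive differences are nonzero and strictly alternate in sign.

A longest alternating subsequence is 1, 4, 1, 8, 7, 12, 4, 7, 1 (positions 1,2,3,5,6,8,9,10,11); its 8 consecutive differences strictly alternate in sign, and length 9 is optimal.

9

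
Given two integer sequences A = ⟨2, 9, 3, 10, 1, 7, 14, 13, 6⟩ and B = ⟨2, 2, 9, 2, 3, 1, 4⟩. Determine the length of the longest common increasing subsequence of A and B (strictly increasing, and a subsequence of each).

2

For each value that appears in both, track the longest common increasing run ending there.
The best achievable length is 2; one witness is 2, 9 (A-positions 1,2, B-positions 1,3).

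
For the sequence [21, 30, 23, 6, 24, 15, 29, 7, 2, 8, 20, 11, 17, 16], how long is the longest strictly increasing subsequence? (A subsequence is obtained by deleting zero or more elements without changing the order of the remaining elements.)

One longest increasing subsequence is 6, 7, 8, 11, 17 (positions 4,8,10,12,13), of length 5; no longer one exists.

5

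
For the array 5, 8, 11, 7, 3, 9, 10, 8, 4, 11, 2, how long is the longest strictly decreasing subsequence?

5

Scanning left to right, the best length ending at each element is: 5→1, 8→1, 11→1, 7→2, 3→3, 9→2, 10→2, 8→3, 4→4, 11→1, 2→5.
So the longest decreasing subsequence has length 5, e.g. 11, 9, 8, 4, 2.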